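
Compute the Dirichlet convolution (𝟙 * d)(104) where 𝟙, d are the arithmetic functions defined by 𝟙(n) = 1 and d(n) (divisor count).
(𝟙 * d)(104) = 30

Divisors of 104: [1, 2, 4, 8, 13, 26, 52, 104]. For each d | 104:
  d = 1: 𝟙(1) · d(104/1) = 1 · 8 = 8
  d = 2: 𝟙(2) · d(104/2) = 1 · 6 = 6
  d = 4: 𝟙(4) · d(104/4) = 1 · 4 = 4
  d = 8: 𝟙(8) · d(104/8) = 1 · 2 = 2
  d = 13: 𝟙(13) · d(104/13) = 1 · 4 = 4
  d = 26: 𝟙(26) · d(104/26) = 1 · 3 = 3
  d = 52: 𝟙(52) · d(104/52) = 1 · 2 = 2
  d = 104: 𝟙(104) · d(104/104) = 1 · 1 = 1
Summing: (𝟙 * d)(104) = 8 + 6 + 4 + 2 + 4 + 3 + 2 + 1 = 30.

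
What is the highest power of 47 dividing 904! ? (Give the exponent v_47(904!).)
v_47(904!) = 19

Legendre's formula: v_p(n!) = Σ_{k ≥ 1} ⌊n / p^k⌋. For p = 47, n = 904, the terms are:
  ⌊904/47^1⌋ = ⌊904/47⌋ = 19
(the next term ⌊904/47^2⌋ = 0, terminating the sum). Summing: v_47(904!) = 19 = 19.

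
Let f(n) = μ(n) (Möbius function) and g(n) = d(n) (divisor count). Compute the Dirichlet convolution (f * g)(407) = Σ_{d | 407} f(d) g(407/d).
(μ * d)(407) = 1

Divisors of 407: [1, 11, 37, 407]. For each d | 407:
  d = 1: μ(1) · d(407/1) = 1 · 4 = 4
  d = 11: μ(11) · d(407/11) = -1 · 2 = -2
  d = 37: μ(37) · d(407/37) = -1 · 2 = -2
  d = 407: μ(407) · d(407/407) = 1 · 1 = 1
Summing: (μ * d)(407) = 4 + -2 + -2 + 1 = 1.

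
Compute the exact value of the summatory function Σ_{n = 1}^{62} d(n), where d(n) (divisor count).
Σ_{n ≤ 62} d(n) = 267

Compute d(n) for each 1 ≤ n ≤ 62: d(1) = 1, d(2) = 2, d(3) = 2, d(4) = 3, d(5) = 2, d(6) = 4, d(7) = 2, d(8) = 4, d(9) = 3, d(10) = 4, d(11) = 2, d(12) = 6, d(13) = 2, d(14) = 4, d(15) = 4, d(16) = 5, d(17) = 2, d(18) = 6, d(19) = 2, d(20) = 6, d(21) = 4, d(22) = 4, d(23) = 2, d(24) = 8, d(25) = 3, d(26) = 4, d(27) = 4, d(28) = 6, d(29) = 2, d(30) = 8, d(31) = 2, d(32) = 6, d(33) = 4, d(34) = 4, d(35) = 4, d(36) = 9, d(37) = 2, d(38) = 4, d(39) = 4, d(40) = 8, d(41) = 2, d(42) = 8, d(43) = 2, d(44) = 6, d(45) = 6, d(46) = 4, d(47) = 2, d(48) = 10, d(49) = 3, d(50) = 6, d(51) = 4, d(52) = 6, d(53) = 2, d(54) = 8, d(55) = 4, d(56) = 8, d(57) = 4, d(58) = 4, d(59) = 2, d(60) = 12, d(61) = 2, d(62) = 4. Summing all 62 values: 267. (Dirichlet's divisor formula: Σ_{n ≤ x} d(n) = x ln(x) + (2γ − 1) x + O(√x). For x = 62, the asymptotic estimate is ≈ 265.46.)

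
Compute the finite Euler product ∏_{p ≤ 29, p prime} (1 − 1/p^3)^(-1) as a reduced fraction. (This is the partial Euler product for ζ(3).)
∏ = 1089297728822056325/906313660797210624

The primes p ≤ 29 are [2, 3, 5, 7, 11, 13, 17, 19, 23, 29]. For each prime, (1 − 1/p^3)^(-1) = p^3 / (p^3 − 1). The product is (1 − 1/2^3)^(-1), (1 − 1/3^3)^(-1), (1 − 1/5^3)^(-1), (1 − 1/7^3)^(-1), (1 − 1/11^3)^(-1), (1 − 1/13^3)^(-1), (1 − 1/17^3)^(-1), (1 − 1/19^3)^(-1), (1 − 1/23^3)^(-1), (1 − 1/29^3)^(-1) = ∏ p^3 / (p^3 − 1) = 1089297728822056325/906313660797210624.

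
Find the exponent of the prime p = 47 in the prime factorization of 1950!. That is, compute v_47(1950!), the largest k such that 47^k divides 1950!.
v_47(1950!) = 41

Legendre's formula: v_p(n!) = Σ_{k ≥ 1} ⌊n / p^k⌋. For p = 47, n = 1950, the terms are:
  ⌊1950/47^1⌋ = ⌊1950/47⌋ = 41
(the next term ⌊1950/47^2⌋ = 0, terminating the sum). Summing: v_47(1950!) = 41 = 41.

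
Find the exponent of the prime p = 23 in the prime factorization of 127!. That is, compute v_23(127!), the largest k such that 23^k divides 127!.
v_23(127!) = 5

Legendre's formula: v_p(n!) = Σ_{k ≥ 1} ⌊n / p^k⌋. For p = 23, n = 127, the terms are:
  ⌊127/23^1⌋ = ⌊127/23⌋ = 5
(the next term ⌊127/23^2⌋ = 0, terminating the sum). Summing: v_23(127!) = 5 = 5.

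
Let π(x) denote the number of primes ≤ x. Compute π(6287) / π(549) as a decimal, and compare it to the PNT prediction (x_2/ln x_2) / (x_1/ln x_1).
π(6287)/π(549) = 818/101 ≈ 8.0990;  PNT prediction ≈ 8.2594.

π(549) = 101 and π(6287) = 818, so π(6287)/π(549) ≈ 8.0990. The PNT-predicted ratio is (6287/ln(6287)) / (549/ln(549)) ≈ 8.2594. The two agree to within a few percent, as expected.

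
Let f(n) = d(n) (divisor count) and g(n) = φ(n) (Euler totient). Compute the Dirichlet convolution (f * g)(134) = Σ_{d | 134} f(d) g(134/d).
(d * φ)(134) = 204

Divisors of 134: [1, 2, 67, 134]. For each d | 134:
  d = 1: d(1) · φ(134/1) = 1 · 66 = 66
  d = 2: d(2) · φ(134/2) = 2 · 66 = 132
  d = 67: d(67) · φ(134/67) = 2 · 1 = 2
  d = 134: d(134) · φ(134/134) = 4 · 1 = 4
Summing: (d * φ)(134) = 66 + 132 + 2 + 4 = 204.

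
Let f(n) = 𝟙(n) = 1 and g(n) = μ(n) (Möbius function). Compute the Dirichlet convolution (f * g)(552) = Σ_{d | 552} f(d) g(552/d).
(𝟙 * μ)(552) = 0

Divisors of 552: [1, 2, 3, 4, 6, 8, 12, 23, 24, 46, 69, 92, 138, 184, 276, 552]. For each d | 552:
  d = 1: 𝟙(1) · μ(552/1) = 1 · 0 = 0
  d = 2: 𝟙(2) · μ(552/2) = 1 · 0 = 0
  d = 3: 𝟙(3) · μ(552/3) = 1 · 0 = 0
  d = 4: 𝟙(4) · μ(552/4) = 1 · -1 = -1
  d = 6: 𝟙(6) · μ(552/6) = 1 · 0 = 0
  d = 8: 𝟙(8) · μ(552/8) = 1 · 1 = 1
  d = 12: 𝟙(12) · μ(552/12) = 1 · 1 = 1
  d = 23: 𝟙(23) · μ(552/23) = 1 · 0 = 0
  d = 24: 𝟙(24) · μ(552/24) = 1 · -1 = -1
  d = 46: 𝟙(46) · μ(552/46) = 1 · 0 = 0
  d = 69: 𝟙(69) · μ(552/69) = 1 · 0 = 0
  d = 92: 𝟙(92) · μ(552/92) = 1 · 1 = 1
  d = 138: 𝟙(138) · μ(552/138) = 1 · 0 = 0
  d = 184: 𝟙(184) · μ(552/184) = 1 · -1 = -1
  d = 276: 𝟙(276) · μ(552/276) = 1 · -1 = -1
  d = 552: 𝟙(552) · μ(552/552) = 1 · 1 = 1
Summing: (𝟙 * μ)(552) = 0 + 0 + 0 + -1 + 0 + 1 + 1 + 0 + -1 + 0 + 0 + 1 + 0 + -1 + -1 + 1 = 0.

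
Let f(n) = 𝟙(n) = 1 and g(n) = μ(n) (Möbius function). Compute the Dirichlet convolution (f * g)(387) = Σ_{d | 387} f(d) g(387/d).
(𝟙 * μ)(387) = 0

Divisors of 387: [1, 3, 9, 43, 129, 387]. For each d | 387:
  d = 1: 𝟙(1) · μ(387/1) = 1 · 0 = 0
  d = 3: 𝟙(3) · μ(387/3) = 1 · 1 = 1
  d = 9: 𝟙(9) · μ(387/9) = 1 · -1 = -1
  d = 43: 𝟙(43) · μ(387/43) = 1 · 0 = 0
  d = 129: 𝟙(129) · μ(387/129) = 1 · -1 = -1
  d = 387: 𝟙(387) · μ(387/387) = 1 · 1 = 1
Summing: (𝟙 * μ)(387) = 0 + 1 + -1 + 0 + -1 + 1 = 0.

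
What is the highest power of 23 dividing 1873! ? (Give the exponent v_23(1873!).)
v_23(1873!) = 84

Legendre's formula: v_p(n!) = Σ_{k ≥ 1} ⌊n / p^k⌋. For p = 23, n = 1873, the terms are:
  ⌊1873/23^1⌋ = ⌊1873/23⌋ = 81
  ⌊1873/23^2⌋ = ⌊1873/529⌋ = 3
(the next term ⌊1873/23^3⌋ = 0, terminating the sum). Summing: v_23(1873!) = 81 + 3 = 84.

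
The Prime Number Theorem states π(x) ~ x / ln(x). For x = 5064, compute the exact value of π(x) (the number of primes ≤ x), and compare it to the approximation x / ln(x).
π(5064) = 677;  x/ln(x) ≈ 593.68;  relative error ≈ 12.31%.

Directly count primes up to 5064: π(5064) = 677. The PNT approximation gives 5064/ln(5064) ≈ 5064/8.52991 ≈ 593.68. Relative error (π(x) − x/ln(x)) / π(x) ≈ 12.31%; the approximation is known to undercount slightly (Li(x) is a better estimate).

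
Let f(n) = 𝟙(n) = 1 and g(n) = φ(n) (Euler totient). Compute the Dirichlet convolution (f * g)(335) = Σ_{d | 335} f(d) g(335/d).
(𝟙 * φ)(335) = 335

Divisors of 335: [1, 5, 67, 335]. For each d | 335:
  d = 1: 𝟙(1) · φ(335/1) = 1 · 264 = 264
  d = 5: 𝟙(5) · φ(335/5) = 1 · 66 = 66
  d = 67: 𝟙(67) · φ(335/67) = 1 · 4 = 4
  d = 335: 𝟙(335) · φ(335/335) = 1 · 1 = 1
Summing: (𝟙 * φ)(335) = 264 + 66 + 4 + 1 = 335.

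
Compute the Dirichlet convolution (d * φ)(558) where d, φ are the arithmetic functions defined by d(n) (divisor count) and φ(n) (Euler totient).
(d * φ)(558) = 1248

Divisors of 558: [1, 2, 3, 6, 9, 18, 31, 62, 93, 186, 279, 558]. For each d | 558:
  d = 1: d(1) · φ(558/1) = 1 · 180 = 180
  d = 2: d(2) · φ(558/2) = 2 · 180 = 360
  d = 3: d(3) · φ(558/3) = 2 · 60 = 120
  d = 6: d(6) · φ(558/6) = 4 · 60 = 240
  d = 9: d(9) · φ(558/9) = 3 · 30 = 90
  d = 18: d(18) · φ(558/18) = 6 · 30 = 180
  d = 31: d(31) · φ(558/31) = 2 · 6 = 12
  d = 62: d(62) · φ(558/62) = 4 · 6 = 24
  d = 93: d(93) · φ(558/93) = 4 · 2 = 8
  d = 186: d(186) · φ(558/186) = 8 · 2 = 16
  d = 279: d(279) · φ(558/279) = 6 · 1 = 6
  d = 558: d(558) · φ(558/558) = 12 · 1 = 12
Summing: (d * φ)(558) = 180 + 360 + 120 + 240 + 90 + 180 + 12 + 24 + 8 + 16 + 6 + 12 = 1248.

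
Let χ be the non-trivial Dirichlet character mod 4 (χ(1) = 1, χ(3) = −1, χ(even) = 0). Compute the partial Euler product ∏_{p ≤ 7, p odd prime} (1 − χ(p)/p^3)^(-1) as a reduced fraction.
∏ = 165375/170624

The odd primes p ≤ 7 are [3, 5, 7]. For each, χ(p) = 1 if p ≡ 1 mod 4, χ(p) = −1 if p ≡ 3 mod 4. Taking (1 − χ(p)/p^3)^(-1) = p^3/(p^3 − χ(p)): (1 − (-1)/3^3)^(-1) · (1 − (1)/5^3)^(-1) · (1 − (-1)/7^3)^(-1) = 165375/170624.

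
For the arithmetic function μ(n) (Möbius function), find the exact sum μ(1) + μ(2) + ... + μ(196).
Σ_{n ≤ 196} μ(n) = -6

Compute μ(n) for each 1 ≤ n ≤ 196: μ(1) = 1, μ(2) = -1, μ(3) = -1, μ(4) = 0, μ(5) = -1, μ(6) = 1, μ(7) = -1, μ(8) = 0, μ(9) = 0, μ(10) = 1, μ(11) = -1, μ(12) = 0, μ(13) = -1, μ(14) = 1, μ(15) = 1, μ(16) = 0, μ(17) = -1, μ(18) = 0, μ(19) = -1, μ(20) = 0, μ(21) = 1, μ(22) = 1, μ(23) = -1, μ(24) = 0, μ(25) = 0, μ(26) = 1, μ(27) = 0, μ(28) = 0, μ(29) = -1, μ(30) = -1, μ(31) = -1, μ(32) = 0, μ(33) = 1, μ(34) = 1, μ(35) = 1, μ(36) = 0, μ(37) = -1, μ(38) = 1, μ(39) = 1, μ(40) = 0, μ(41) = -1, μ(42) = -1, μ(43) = -1, μ(44) = 0, μ(45) = 0, μ(46) = 1, μ(47) = -1, μ(48) = 0, μ(49) = 0, μ(50) = 0, μ(51) = 1, μ(52) = 0, μ(53) = -1, μ(54) = 0, μ(55) = 1, μ(56) = 0, μ(57) = 1, μ(58) = 1, μ(59) = -1, μ(60) = 0, μ(61) = -1, μ(62) = 1, μ(63) = 0, μ(64) = 0, μ(65) = 1, μ(66) = -1, μ(67) = -1, μ(68) = 0, μ(69) = 1, μ(70) = -1, μ(71) = -1, μ(72) = 0, μ(73) = -1, μ(74) = 1, μ(75) = 0, μ(76) = 0, μ(77) = 1, μ(78) = -1, μ(79) = -1, μ(80) = 0, μ(81) = 0, μ(82) = 1, μ(83) = -1, μ(84) = 0, μ(85) = 1, μ(86) = 1, μ(87) = 1, μ(88) = 0, μ(89) = -1, μ(90) = 0, μ(91) = 1, μ(92) = 0, μ(93) = 1, μ(94) = 1, μ(95) = 1, μ(96) = 0, μ(97) = -1, μ(98) = 0, μ(99) = 0, μ(100) = 0, μ(101) = -1, μ(102) = -1, μ(103) = -1, μ(104) = 0, μ(105) = -1, μ(106) = 1, μ(107) = -1, μ(108) = 0, μ(109) = -1, μ(110) = -1, μ(111) = 1, μ(112) = 0, μ(113) = -1, μ(114) = -1, μ(115) = 1, μ(116) = 0, μ(117) = 0, μ(118) = 1, μ(119) = 1, μ(120) = 0, μ(121) = 0, μ(122) = 1, μ(123) = 1, μ(124) = 0, μ(125) = 0, μ(126) = 0, μ(127) = -1, μ(128) = 0, μ(129) = 1, μ(130) = -1, μ(131) = -1, μ(132) = 0, μ(133) = 1, μ(134) = 1, μ(135) = 0, μ(136) = 0, μ(137) = -1, μ(138) = -1, μ(139) = -1, μ(140) = 0, μ(141) = 1, μ(142) = 1, μ(143) = 1, μ(144) = 0, μ(145) = 1, μ(146) = 1, μ(147) = 0, μ(148) = 0, μ(149) = -1, μ(150) = 0, μ(151) = -1, μ(152) = 0, μ(153) = 0, μ(154) = -1, μ(155) = 1, μ(156) = 0, μ(157) = -1, μ(158) = 1, μ(159) = 1, μ(160) = 0, μ(161) = 1, μ(162) = 0, μ(163) = -1, μ(164) = 0, μ(165) = -1, μ(166) = 1, μ(167) = -1, μ(168) = 0, μ(169) = 0, μ(170) = -1, μ(171) = 0, μ(172) = 0, μ(173) = -1, μ(174) = -1, μ(175) = 0, μ(176) = 0, μ(177) = 1, μ(178) = 1, μ(179) = -1, μ(180) = 0, μ(181) = -1, μ(182) = -1, μ(183) = 1, μ(184) = 0, μ(185) = 1, μ(186) = -1, μ(187) = 1, μ(188) = 0, μ(189) = 0, μ(190) = -1, μ(191) = -1, μ(192) = 0, μ(193) = -1, μ(194) = 1, μ(195) = -1, μ(196) = 0. Summing all 196 values: -6. (Mertens function M(x) = Σ_{n ≤ x} μ(n); on average M(x) should be small (PNT ⟺ M(x) = o(x)).)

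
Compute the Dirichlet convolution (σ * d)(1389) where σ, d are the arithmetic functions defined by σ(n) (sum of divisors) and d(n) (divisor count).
(σ * d)(1389) = 2796

Divisors of 1389: [1, 3, 463, 1389]. For each d | 1389:
  d = 1: σ(1) · d(1389/1) = 1 · 4 = 4
  d = 3: σ(3) · d(1389/3) = 4 · 2 = 8
  d = 463: σ(463) · d(1389/463) = 464 · 2 = 928
  d = 1389: σ(1389) · d(1389/1389) = 1856 · 1 = 1856
Summing: (σ * d)(1389) = 4 + 8 + 928 + 1856 = 2796.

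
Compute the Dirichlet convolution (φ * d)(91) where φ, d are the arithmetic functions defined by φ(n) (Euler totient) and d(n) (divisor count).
(φ * d)(91) = 112

Divisors of 91: [1, 7, 13, 91]. For each d | 91:
  d = 1: φ(1) · d(91/1) = 1 · 4 = 4
  d = 7: φ(7) · d(91/7) = 6 · 2 = 12
  d = 13: φ(13) · d(91/13) = 12 · 2 = 24
  d = 91: φ(91) · d(91/91) = 72 · 1 = 72
Summing: (φ * d)(91) = 4 + 12 + 24 + 72 = 112.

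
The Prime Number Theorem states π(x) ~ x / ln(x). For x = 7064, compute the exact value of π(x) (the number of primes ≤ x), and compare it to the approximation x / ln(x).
π(7064) = 907;  x/ln(x) ≈ 797.04;  relative error ≈ 12.12%.

Directly count primes up to 7064: π(7064) = 907. The PNT approximation gives 7064/ln(7064) ≈ 7064/8.86277 ≈ 797.04. Relative error (π(x) − x/ln(x)) / π(x) ≈ 12.12%; the approximation is known to undercount slightly (Li(x) is a better estimate).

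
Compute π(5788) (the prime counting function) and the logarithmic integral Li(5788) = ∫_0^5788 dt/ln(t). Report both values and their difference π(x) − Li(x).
π(5788) = 759;  Li(5788) ≈ 775.99;  π(x) − Li(x) ≈ -16.99.

Direct count of primes ≤ 5788 gives π(5788) = 759. Numerical evaluation of the logarithmic integral gives Li(5788) ≈ 775.99. The difference π(x) − Li(x) ≈ -16.99 is typically negative for small/moderate x (Li(x) overestimates), though Littlewood's theorem shows this sign changes infinitely often.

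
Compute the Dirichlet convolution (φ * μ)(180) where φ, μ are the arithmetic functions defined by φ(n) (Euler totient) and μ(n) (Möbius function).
(φ * μ)(180) = 12

Divisors of 180: [1, 2, 3, 4, 5, 6, 9, 10, 12, 15, 18, 20, 30, 36, 45, 60, 90, 180]. For each d | 180:
  d = 1: φ(1) · μ(180/1) = 1 · 0 = 0
  d = 2: φ(2) · μ(180/2) = 1 · 0 = 0
  d = 3: φ(3) · μ(180/3) = 2 · 0 = 0
  d = 4: φ(4) · μ(180/4) = 2 · 0 = 0
  d = 5: φ(5) · μ(180/5) = 4 · 0 = 0
  d = 6: φ(6) · μ(180/6) = 2 · -1 = -2
  d = 9: φ(9) · μ(180/9) = 6 · 0 = 0
  d = 10: φ(10) · μ(180/10) = 4 · 0 = 0
  d = 12: φ(12) · μ(180/12) = 4 · 1 = 4
  d = 15: φ(15) · μ(180/15) = 8 · 0 = 0
  d = 18: φ(18) · μ(180/18) = 6 · 1 = 6
  d = 20: φ(20) · μ(180/20) = 8 · 0 = 0
  d = 30: φ(30) · μ(180/30) = 8 · 1 = 8
  d = 36: φ(36) · μ(180/36) = 12 · -1 = -12
  d = 45: φ(45) · μ(180/45) = 24 · 0 = 0
  d = 60: φ(60) · μ(180/60) = 16 · -1 = -16
  d = 90: φ(90) · μ(180/90) = 24 · -1 = -24
  d = 180: φ(180) · μ(180/180) = 48 · 1 = 48
Summing: (φ * μ)(180) = 0 + 0 + 0 + 0 + 0 + -2 + 0 + 0 + 4 + 0 + 6 + 0 + 8 + -12 + 0 + -16 + -24 + 48 = 12.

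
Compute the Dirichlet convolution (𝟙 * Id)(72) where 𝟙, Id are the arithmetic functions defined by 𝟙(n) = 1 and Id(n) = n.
(𝟙 * Id)(72) = 195

Divisors of 72: [1, 2, 3, 4, 6, 8, 9, 12, 18, 24, 36, 72]. For each d | 72:
  d = 1: 𝟙(1) · Id(72/1) = 1 · 72 = 72
  d = 2: 𝟙(2) · Id(72/2) = 1 · 36 = 36
  d = 3: 𝟙(3) · Id(72/3) = 1 · 24 = 24
  d = 4: 𝟙(4) · Id(72/4) = 1 · 18 = 18
  d = 6: 𝟙(6) · Id(72/6) = 1 · 12 = 12
  d = 8: 𝟙(8) · Id(72/8) = 1 · 9 = 9
  d = 9: 𝟙(9) · Id(72/9) = 1 · 8 = 8
  d = 12: 𝟙(12) · Id(72/12) = 1 · 6 = 6
  d = 18: 𝟙(18) · Id(72/18) = 1 · 4 = 4
  d = 24: 𝟙(24) · Id(72/24) = 1 · 3 = 3
  d = 36: 𝟙(36) · Id(72/36) = 1 · 2 = 2
  d = 72: 𝟙(72) · Id(72/72) = 1 · 1 = 1
Summing: (𝟙 * Id)(72) = 72 + 36 + 24 + 18 + 12 + 9 + 8 + 6 + 4 + 3 + 2 + 1 = 195.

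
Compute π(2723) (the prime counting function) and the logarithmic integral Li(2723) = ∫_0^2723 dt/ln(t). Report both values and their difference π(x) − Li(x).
π(2723) = 397;  Li(2723) ≈ 407.95;  π(x) − Li(x) ≈ -10.95.

Direct count of primes ≤ 2723 gives π(2723) = 397. Numerical evaluation of the logarithmic integral gives Li(2723) ≈ 407.95. The difference π(x) − Li(x) ≈ -10.95 is typically negative for small/moderate x (Li(x) overestimates), though Littlewood's theorem shows this sign changes infinitely often.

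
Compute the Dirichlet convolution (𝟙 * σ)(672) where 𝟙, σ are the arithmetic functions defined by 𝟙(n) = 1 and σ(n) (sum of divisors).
(𝟙 * σ)(672) = 5400

Divisors of 672: [1, 2, 3, 4, 6, 7, 8, 12, 14, 16, 21, 24, 28, 32, 42, 48, 56, 84, 96, 112, 168, 224, 336, 672]. For each d | 672:
  d = 1: 𝟙(1) · σ(672/1) = 1 · 2016 = 2016
  d = 2: 𝟙(2) · σ(672/2) = 1 · 992 = 992
  d = 3: 𝟙(3) · σ(672/3) = 1 · 504 = 504
  d = 4: 𝟙(4) · σ(672/4) = 1 · 480 = 480
  d = 6: 𝟙(6) · σ(672/6) = 1 · 248 = 248
  d = 7: 𝟙(7) · σ(672/7) = 1 · 252 = 252
  d = 8: 𝟙(8) · σ(672/8) = 1 · 224 = 224
  d = 12: 𝟙(12) · σ(672/12) = 1 · 120 = 120
  d = 14: 𝟙(14) · σ(672/14) = 1 · 124 = 124
  d = 16: 𝟙(16) · σ(672/16) = 1 · 96 = 96
  d = 21: 𝟙(21) · σ(672/21) = 1 · 63 = 63
  d = 24: 𝟙(24) · σ(672/24) = 1 · 56 = 56
  d = 28: 𝟙(28) · σ(672/28) = 1 · 60 = 60
  d = 32: 𝟙(32) · σ(672/32) = 1 · 32 = 32
  d = 42: 𝟙(42) · σ(672/42) = 1 · 31 = 31
  d = 48: 𝟙(48) · σ(672/48) = 1 · 24 = 24
  d = 56: 𝟙(56) · σ(672/56) = 1 · 28 = 28
  d = 84: 𝟙(84) · σ(672/84) = 1 · 15 = 15
  d = 96: 𝟙(96) · σ(672/96) = 1 · 8 = 8
  d = 112: 𝟙(112) · σ(672/112) = 1 · 12 = 12
  d = 168: 𝟙(168) · σ(672/168) = 1 · 7 = 7
  d = 224: 𝟙(224) · σ(672/224) = 1 · 4 = 4
  d = 336: 𝟙(336) · σ(672/336) = 1 · 3 = 3
  d = 672: 𝟙(672) · σ(672/672) = 1 · 1 = 1
Summing: (𝟙 * σ)(672) = 2016 + 992 + 504 + 480 + 248 + 252 + 224 + 120 + 124 + 96 + 63 + 56 + 60 + 32 + 31 + 24 + 28 + 15 + 8 + 12 + 7 + 4 + 3 + 1 = 5400.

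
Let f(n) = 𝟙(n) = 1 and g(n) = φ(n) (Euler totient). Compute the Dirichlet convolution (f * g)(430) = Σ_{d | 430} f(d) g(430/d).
(𝟙 * φ)(430) = 430

Divisors of 430: [1, 2, 5, 10, 43, 86, 215, 430]. For each d | 430:
  d = 1: 𝟙(1) · φ(430/1) = 1 · 168 = 168
  d = 2: 𝟙(2) · φ(430/2) = 1 · 168 = 168
  d = 5: 𝟙(5) · φ(430/5) = 1 · 42 = 42
  d = 10: 𝟙(10) · φ(430/10) = 1 · 42 = 42
  d = 43: 𝟙(43) · φ(430/43) = 1 · 4 = 4
  d = 86: 𝟙(86) · φ(430/86) = 1 · 4 = 4
  d = 215: 𝟙(215) · φ(430/215) = 1 · 1 = 1
  d = 430: 𝟙(430) · φ(430/430) = 1 · 1 = 1
Summing: (𝟙 * φ)(430) = 168 + 168 + 42 + 42 + 4 + 4 + 1 + 1 = 430.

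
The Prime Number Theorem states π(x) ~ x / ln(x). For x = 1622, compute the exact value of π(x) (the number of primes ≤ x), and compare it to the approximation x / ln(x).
π(1622) = 257;  x/ln(x) ≈ 219.44;  relative error ≈ 14.61%.

Directly count primes up to 1622: π(1622) = 257. The PNT approximation gives 1622/ln(1622) ≈ 1622/7.39142 ≈ 219.44. Relative error (π(x) − x/ln(x)) / π(x) ≈ 14.61%; the approximation is known to undercount slightly (Li(x) is a better estimate).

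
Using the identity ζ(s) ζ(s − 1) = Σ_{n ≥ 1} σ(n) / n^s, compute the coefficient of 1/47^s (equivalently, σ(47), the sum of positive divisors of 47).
σ(47) = 48

In the product (Σ m^0/m^s)(Σ k / k^s) = Σ (Σ_{d | n} d) / n^s, the coefficient of 1/n^s is σ(n) = Σ_{d | n} d. For n = 47, divisors are [1, 47]; summing: σ(47) = 48.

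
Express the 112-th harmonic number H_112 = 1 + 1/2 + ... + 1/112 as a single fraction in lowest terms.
H_112 = 815184434573383335650686014939192934428778620497/153803387341307877636928566091115101174034840640

Direct summation: H_112 = 1 + 1/2 + ... + 1/112. The least common denominator is lcm(1, ..., 112) = 8459186303771933270031071135011330564571916235200; over this denominator the numerator is 8459186303771933270031071135011330564571916235200 + 4229593151885966635015535567505665282285958117600 + 2819728767923977756677023711670443521523972078400 + 2114796575942983317507767783752832641142979058800 + 1691837260754386654006214227002266112914383247040 + 1409864383961988878338511855835221760761986039200 + 1208455186253133324290153019287332937795988033600 + 1057398287971491658753883891876416320571489529400 + 939909589307992585559007903890147840507990692800 + 845918630377193327003107113501133056457191623520 + 769016936706539388184642830455575505870174203200 + 704932191980994439169255927917610880380993019600 + 650706638751687174617774702693179274197839710400 + 604227593126566662145076509643666468897994016800 + 563945753584795551335404742334088704304794415680 + 528699143985745829376941945938208160285744764700 + 497599194339525486472415949118313562621877425600 + 469954794653996292779503951945073920253995346400 + 445220331777470172106898480790070029714311380800 + 422959315188596663501553556750566528228595811760 + 402818395417711108096717673095777645931996011200 + 384508468353269694092321415227787752935087101600 + 367790708859649272610046571087449154981387662400 + 352466095990497219584627963958805440190496509800 + 338367452150877330801242845400453222582876649408 + 325353319375843587308887351346589637098919855200 + 313303196435997528519669301296715946835996897600 + 302113796563283331072538254821833234448997008400 + 291696079440411492070036935690045881536962628800 + 281972876792397775667702371167044352152397207840 + 272876977541030105484873262419720340792642459200 + 264349571992872914688470972969104080142872382350 + 256338978902179796061547610151858501956724734400 + 248799597169762743236207974559156781310938712800 + 241691037250626664858030603857466587559197606720 + 234977397326998146389751975972536960126997673200 + 228626656858700899190028949594900826069511249600 + 222610165888735086053449240395035014857155690400 + 216902212917229058205924900897726424732613236800 + 211479657594298331750776778375283264114297905880 + 206321617165169104147099295975886111331022347200 + 201409197708855554048358836547888822965998005600 + 196725262878417052791420258953751873594695726400 + 192254234176634847046160707613893876467543550800 + 187981917861598517111801580778029568101598138560 + 183895354429824636305023285543724577490693831200 + 179982687314296452553852577340666607756849281600 + 176233047995248609792313981979402720095248254900 + 172636455179019046327164717041047562542284004800 + 169183726075438665400621422700226611291438324704 + 165866398113175162157471983039437854207292475200 + 162676659687921793654443675673294818549459927600 + 159607288750413835283605115754930765369281438400 + 156651598217998764259834650648357973417998448800 + 153803387341307877636928566091115101174034840640 + 151056898281641665536269127410916617224498504200 + 148406777259156724035632826930023343238103793600 + 145848039720205746035018467845022940768481314400 + 143376039046981919831035103983242890924947732800 + 140986438396198887833851185583522176076198603920 + 138675185307736610984115920246087386304457643200 + 136438488770515052742436631209860170396321229600 + 134272798472570369365572557698592548643998670400 + 132174785996436457344235486484552040071436191175 + 130141327750337434923554940538635854839567942080 + 128169489451089898030773805075929250978362367200 + 126256511996596018955687628880766127829431585600 + 124399798584881371618103987279578390655469356400 + 122596902953216424203348857029149718327129220800 + 120845518625313332429015301928733293779598803360 + 119143469067210327746916494859314514993970651200 + 117488698663499073194875987986268480063498836600 + 115879264435231962603165358013853843350300222400 + 114313328429350449595014474797450413034755624800 + 112789150716959110267080948466817740860958883136 + 111305082944367543026724620197517507428577845200 + 109859562386648484026377547207939357981453457600 + 108451106458614529102962450448863212366306618400 + 107078307642682699620646470063434564108505268800 + 105739828797149165875388389187641632057148952940 + 104434398811999176173223100432238648945332299200 + 103160808582584552073549647987943055665511173600 + 101917907274360641807603266686883500777974894400 + 100704598854427777024179418273944411482999002800 + 99519838867905097294483189823662712524375485120 + 98362631439208526395710129476875936797347863200 + 97232026480137164023345645230015293845654209600 + 96127117088317423523080353806946938233771775400 + 95047037121032958090236754325970006343504676800 + 93990958930799258555900790389014784050799069280 + 92958091250241024945396386099025610599691387200 + 91947677214912318152511642771862288745346915600 + 90958992513676701828291087473240113597547486400 + 89991343657148226276926288670333303878424640800 + 89044066355494034421379696158014005942862276160 + 88116523997624304896156990989701360047624127450 + 87208106224452920309598671494962170768782641600 + 86318227589509523163582358520523781271142002400 + 85446326300726598687182536717286167318908244800 + 84591863037719332700310711350113305645719162352 + 83754319839326071980505654802092381827444715200 + 82933199056587581078735991519718927103646237600 + 82128022366717798738165739174867287034678798400 + 81338329843960896827221837836647409274729963800 + 80563679083542221619343534619155529186399202240 + 79803644375206917641802557877465382684640719200 + 79057815923102180093748328364591874435251553600 + 78325799108999382129917325324178986708999224400 + 77607213796072782293863037935883766647448772800 + 76901693670653938818464283045557550587017420320 + 76208885619566966396676316531633608689837083200 + 75528449140820832768134563705458308612249252100 = 44835143901536083460787730821655611393582824127335, so H_112 = 44835143901536083460787730821655611393582824127335/8459186303771933270031071135011330564571916235200; reducing by gcd(44835143901536083460787730821655611393582824127335, 8459186303771933270031071135011330564571916235200) = 55 gives 815184434573383335650686014939192934428778620497/153803387341307877636928566091115101174034840640 ≈ 5.30017. (The PNT-adjacent estimate ln(112) + γ ≈ 5.29571 matches within O(1/n).)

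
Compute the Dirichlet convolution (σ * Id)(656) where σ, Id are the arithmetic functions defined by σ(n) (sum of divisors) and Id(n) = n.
(σ * Id)(656) = 10707

Divisors of 656: [1, 2, 4, 8, 16, 41, 82, 164, 328, 656]. For each d | 656:
  d = 1: σ(1) · Id(656/1) = 1 · 656 = 656
  d = 2: σ(2) · Id(656/2) = 3 · 328 = 984
  d = 4: σ(4) · Id(656/4) = 7 · 164 = 1148
  d = 8: σ(8) · Id(656/8) = 15 · 82 = 1230
  d = 16: σ(16) · Id(656/16) = 31 · 41 = 1271
  d = 41: σ(41) · Id(656/41) = 42 · 16 = 672
  d = 82: σ(82) · Id(656/82) = 126 · 8 = 1008
  d = 164: σ(164) · Id(656/164) = 294 · 4 = 1176
  d = 328: σ(328) · Id(656/328) = 630 · 2 = 1260
  d = 656: σ(656) · Id(656/656) = 1302 · 1 = 1302
Summing: (σ * Id)(656) = 656 + 984 + 1148 + 1230 + 1271 + 672 + 1008 + 1176 + 1260 + 1302 = 10707.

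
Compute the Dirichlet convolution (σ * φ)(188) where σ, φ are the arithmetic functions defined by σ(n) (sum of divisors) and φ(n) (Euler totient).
(σ * φ)(188) = 1128

Divisors of 188: [1, 2, 4, 47, 94, 188]. For each d | 188:
  d = 1: σ(1) · φ(188/1) = 1 · 92 = 92
  d = 2: σ(2) · φ(188/2) = 3 · 46 = 138
  d = 4: σ(4) · φ(188/4) = 7 · 46 = 322
  d = 47: σ(47) · φ(188/47) = 48 · 2 = 96
  d = 94: σ(94) · φ(188/94) = 144 · 1 = 144
  d = 188: σ(188) · φ(188/188) = 336 · 1 = 336
Summing: (σ * φ)(188) = 92 + 138 + 322 + 96 + 144 + 336 = 1128.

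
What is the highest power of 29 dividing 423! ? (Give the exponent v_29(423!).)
v_29(423!) = 14

Legendre's formula: v_p(n!) = Σ_{k ≥ 1} ⌊n / p^k⌋. For p = 29, n = 423, the terms are:
  ⌊423/29^1⌋ = ⌊423/29⌋ = 14
(the next term ⌊423/29^2⌋ = 0, terminating the sum). Summing: v_29(423!) = 14 = 14.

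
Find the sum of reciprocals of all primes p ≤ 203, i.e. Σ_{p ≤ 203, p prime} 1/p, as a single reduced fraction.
Σ 1/p = 15202313841027497739047080375538859939135227730139536997746371469607707132833646367/7799922041683461553249199106329813876687996789903550945093032474868511536164700810

π(203) = 46, so the primes ≤ 203 are [2, 3, 5, 7, 11, 13, 17, 19, 23, 29, 31, 37, 41, 43, 47, 53, 59, 61, 67, 71, 73, 79, 83, 89, 97, 101, 103, 107, 109, 113, 127, 131, 137, 139, 149, 151, 157, 163, 167, 173, 179, 181, 191, 193, 197, 199]. Summing 1/p over these primes: 15202313841027497739047080375538859939135227730139536997746371469607707132833646367/7799922041683461553249199106329813876687996789903550945093032474868511536164700810 ≈ 1.9490. Mertens estimate ln ln(203) + 0.2615 ≈ 1.9317.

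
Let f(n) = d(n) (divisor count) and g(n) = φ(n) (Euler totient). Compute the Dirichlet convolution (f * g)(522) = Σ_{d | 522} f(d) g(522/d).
(d * φ)(522) = 1170

Divisors of 522: [1, 2, 3, 6, 9, 18, 29, 58, 87, 174, 261, 522]. For each d | 522:
  d = 1: d(1) · φ(522/1) = 1 · 168 = 168
  d = 2: d(2) · φ(522/2) = 2 · 168 = 336
  d = 3: d(3) · φ(522/3) = 2 · 56 = 112
  d = 6: d(6) · φ(522/6) = 4 · 56 = 224
  d = 9: d(9) · φ(522/9) = 3 · 28 = 84
  d = 18: d(18) · φ(522/18) = 6 · 28 = 168
  d = 29: d(29) · φ(522/29) = 2 · 6 = 12
  d = 58: d(58) · φ(522/58) = 4 · 6 = 24
  d = 87: d(87) · φ(522/87) = 4 · 2 = 8
  d = 174: d(174) · φ(522/174) = 8 · 2 = 16
  d = 261: d(261) · φ(522/261) = 6 · 1 = 6
  d = 522: d(522) · φ(522/522) = 12 · 1 = 12
Summing: (d * φ)(522) = 168 + 336 + 112 + 224 + 84 + 168 + 12 + 24 + 8 + 16 + 6 + 12 = 1170.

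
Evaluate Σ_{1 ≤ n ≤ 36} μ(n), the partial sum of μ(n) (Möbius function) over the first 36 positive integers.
Σ_{n ≤ 36} μ(n) = -1

Compute μ(n) for each 1 ≤ n ≤ 36: μ(1) = 1, μ(2) = -1, μ(3) = -1, μ(4) = 0, μ(5) = -1, μ(6) = 1, μ(7) = -1, μ(8) = 0, μ(9) = 0, μ(10) = 1, μ(11) = -1, μ(12) = 0, μ(13) = -1, μ(14) = 1, μ(15) = 1, μ(16) = 0, μ(17) = -1, μ(18) = 0, μ(19) = -1, μ(20) = 0, μ(21) = 1, μ(22) = 1, μ(23) = -1, μ(24) = 0, μ(25) = 0, μ(26) = 1, μ(27) = 0, μ(28) = 0, μ(29) = -1, μ(30) = -1, μ(31) = -1, μ(32) = 0, μ(33) = 1, μ(34) = 1, μ(35) = 1, μ(36) = 0. Summing all 36 values: -1. (Mertens function M(x) = Σ_{n ≤ x} μ(n); on average M(x) should be small (PNT ⟺ M(x) = o(x)).)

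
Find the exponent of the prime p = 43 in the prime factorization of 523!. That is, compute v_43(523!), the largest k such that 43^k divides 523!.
v_43(523!) = 12

Legendre's formula: v_p(n!) = Σ_{k ≥ 1} ⌊n / p^k⌋. For p = 43, n = 523, the terms are:
  ⌊523/43^1⌋ = ⌊523/43⌋ = 12
(the next term ⌊523/43^2⌋ = 0, terminating the sum). Summing: v_43(523!) = 12 = 12.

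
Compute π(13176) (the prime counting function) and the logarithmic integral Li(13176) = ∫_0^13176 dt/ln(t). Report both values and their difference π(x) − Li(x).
π(13176) = 1567;  Li(13176) ≈ 1585.67;  π(x) − Li(x) ≈ -18.67.

Direct count of primes ≤ 13176 gives π(13176) = 1567. Numerical evaluation of the logarithmic integral gives Li(13176) ≈ 1585.67. The difference π(x) − Li(x) ≈ -18.67 is typically negative for small/moderate x (Li(x) overestimates), though Littlewood's theorem shows this sign changes infinitely often.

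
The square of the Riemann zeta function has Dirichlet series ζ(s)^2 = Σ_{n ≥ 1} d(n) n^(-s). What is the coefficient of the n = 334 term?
d(334) = 4

ζ(s)^2 = (Σ 1/m^s)(Σ 1/k^s). The coefficient of 1/n^s in the product is the number of ordered pairs (m, k) with mk = n, which equals d(n). For n = 334, divisors are [1, 2, 167, 334], so d(334) = 4.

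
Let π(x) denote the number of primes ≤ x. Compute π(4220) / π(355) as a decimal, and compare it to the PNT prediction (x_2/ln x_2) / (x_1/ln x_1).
π(4220)/π(355) = 578/71 ≈ 8.1408;  PNT prediction ≈ 8.3621.

π(355) = 71 and π(4220) = 578, so π(4220)/π(355) ≈ 8.1408. The PNT-predicted ratio is (4220/ln(4220)) / (355/ln(355)) ≈ 8.3621. The two agree to within a few percent, as expected.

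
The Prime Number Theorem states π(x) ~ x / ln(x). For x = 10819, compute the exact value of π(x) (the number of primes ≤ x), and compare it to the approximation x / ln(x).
π(10819) = 1315;  x/ln(x) ≈ 1164.70;  relative error ≈ 11.43%.

Directly count primes up to 10819: π(10819) = 1315. The PNT approximation gives 10819/ln(10819) ≈ 10819/9.28906 ≈ 1164.70. Relative error (π(x) − x/ln(x)) / π(x) ≈ 11.43%; the approximation is known to undercount slightly (Li(x) is a better estimate).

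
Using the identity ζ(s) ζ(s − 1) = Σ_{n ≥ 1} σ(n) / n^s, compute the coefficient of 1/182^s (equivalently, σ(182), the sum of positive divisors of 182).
σ(182) = 336

In the product (Σ m^0/m^s)(Σ k / k^s) = Σ (Σ_{d | n} d) / n^s, the coefficient of 1/n^s is σ(n) = Σ_{d | n} d. For n = 182, divisors are [1, 2, 7, 13, 14, 26, 91, 182]; summing: σ(182) = 336.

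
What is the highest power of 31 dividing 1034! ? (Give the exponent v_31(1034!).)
v_31(1034!) = 34

Legendre's formula: v_p(n!) = Σ_{k ≥ 1} ⌊n / p^k⌋. For p = 31, n = 1034, the terms are:
  ⌊1034/31^1⌋ = ⌊1034/31⌋ = 33
  ⌊1034/31^2⌋ = ⌊1034/961⌋ = 1
(the next term ⌊1034/31^3⌋ = 0, terminating the sum). Summing: v_31(1034!) = 33 + 1 = 34.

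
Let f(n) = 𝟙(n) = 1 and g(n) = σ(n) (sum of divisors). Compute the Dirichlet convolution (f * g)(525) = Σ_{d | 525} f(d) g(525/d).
(𝟙 * σ)(525) = 1710

Divisors of 525: [1, 3, 5, 7, 15, 21, 25, 35, 75, 105, 175, 525]. For each d | 525:
  d = 1: 𝟙(1) · σ(525/1) = 1 · 992 = 992
  d = 3: 𝟙(3) · σ(525/3) = 1 · 248 = 248
  d = 5: 𝟙(5) · σ(525/5) = 1 · 192 = 192
  d = 7: 𝟙(7) · σ(525/7) = 1 · 124 = 124
  d = 15: 𝟙(15) · σ(525/15) = 1 · 48 = 48
  d = 21: 𝟙(21) · σ(525/21) = 1 · 31 = 31
  d = 25: 𝟙(25) · σ(525/25) = 1 · 32 = 32
  d = 35: 𝟙(35) · σ(525/35) = 1 · 24 = 24
  d = 75: 𝟙(75) · σ(525/75) = 1 · 8 = 8
  d = 105: 𝟙(105) · σ(525/105) = 1 · 6 = 6
  d = 175: 𝟙(175) · σ(525/175) = 1 · 4 = 4
  d = 525: 𝟙(525) · σ(525/525) = 1 · 1 = 1
Summing: (𝟙 * σ)(525) = 992 + 248 + 192 + 124 + 48 + 31 + 32 + 24 + 8 + 6 + 4 + 1 = 1710.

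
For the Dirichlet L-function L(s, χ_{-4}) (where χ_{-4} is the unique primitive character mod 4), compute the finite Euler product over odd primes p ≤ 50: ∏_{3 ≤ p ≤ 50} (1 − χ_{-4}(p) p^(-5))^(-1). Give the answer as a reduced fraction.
∏ = 7508883803148623376075754946450365737429310788606076172798130278074505/7537845509642297199917174706861149114875564283464393121061743521431552

The odd primes p ≤ 50 are [3, 5, 7, 11, 13, 17, 19, 23, 29, 31, 37, 41, 43, 47]. For each, χ(p) = 1 if p ≡ 1 mod 4, χ(p) = −1 if p ≡ 3 mod 4. Taking (1 − χ(p)/p^5)^(-1) = p^5/(p^5 − χ(p)): (1 − (-1)/3^5)^(-1) · (1 − (1)/5^5)^(-1) · (1 − (-1)/7^5)^(-1) · (1 − (-1)/11^5)^(-1) · (1 − (1)/13^5)^(-1) · (1 − (1)/17^5)^(-1) · (1 − (-1)/19^5)^(-1) · (1 − (-1)/23^5)^(-1) · (1 − (1)/29^5)^(-1) · (1 − (-1)/31^5)^(-1) · (1 − (1)/37^5)^(-1) · (1 − (1)/41^5)^(-1) · (1 − (-1)/43^5)^(-1) · (1 − (-1)/47^5)^(-1) = 7508883803148623376075754946450365737429310788606076172798130278074505/7537845509642297199917174706861149114875564283464393121061743521431552.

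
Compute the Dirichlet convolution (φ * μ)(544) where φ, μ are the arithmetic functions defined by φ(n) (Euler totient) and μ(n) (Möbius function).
(φ * μ)(544) = 120

Divisors of 544: [1, 2, 4, 8, 16, 17, 32, 34, 68, 136, 272, 544]. For each d | 544:
  d = 1: φ(1) · μ(544/1) = 1 · 0 = 0
  d = 2: φ(2) · μ(544/2) = 1 · 0 = 0
  d = 4: φ(4) · μ(544/4) = 2 · 0 = 0
  d = 8: φ(8) · μ(544/8) = 4 · 0 = 0
  d = 16: φ(16) · μ(544/16) = 8 · 1 = 8
  d = 17: φ(17) · μ(544/17) = 16 · 0 = 0
  d = 32: φ(32) · μ(544/32) = 16 · -1 = -16
  d = 34: φ(34) · μ(544/34) = 16 · 0 = 0
  d = 68: φ(68) · μ(544/68) = 32 · 0 = 0
  d = 136: φ(136) · μ(544/136) = 64 · 0 = 0
  d = 272: φ(272) · μ(544/272) = 128 · -1 = -128
  d = 544: φ(544) · μ(544/544) = 256 · 1 = 256
Summing: (φ * μ)(544) = 0 + 0 + 0 + 0 + 8 + 0 + -16 + 0 + 0 + 0 + -128 + 256 = 120.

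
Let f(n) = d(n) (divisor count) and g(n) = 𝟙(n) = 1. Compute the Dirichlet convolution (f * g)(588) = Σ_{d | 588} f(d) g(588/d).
(d * 𝟙)(588) = 108

Divisors of 588: [1, 2, 3, 4, 6, 7, 12, 14, 21, 28, 42, 49, 84, 98, 147, 196, 294, 588]. For each d | 588:
  d = 1: d(1) · 𝟙(588/1) = 1 · 1 = 1
  d = 2: d(2) · 𝟙(588/2) = 2 · 1 = 2
  d = 3: d(3) · 𝟙(588/3) = 2 · 1 = 2
  d = 4: d(4) · 𝟙(588/4) = 3 · 1 = 3
  d = 6: d(6) · 𝟙(588/6) = 4 · 1 = 4
  d = 7: d(7) · 𝟙(588/7) = 2 · 1 = 2
  d = 12: d(12) · 𝟙(588/12) = 6 · 1 = 6
  d = 14: d(14) · 𝟙(588/14) = 4 · 1 = 4
  d = 21: d(21) · 𝟙(588/21) = 4 · 1 = 4
  d = 28: d(28) · 𝟙(588/28) = 6 · 1 = 6
  d = 42: d(42) · 𝟙(588/42) = 8 · 1 = 8
  d = 49: d(49) · 𝟙(588/49) = 3 · 1 = 3
  d = 84: d(84) · 𝟙(588/84) = 12 · 1 = 12
  d = 98: d(98) · 𝟙(588/98) = 6 · 1 = 6
  d = 147: d(147) · 𝟙(588/147) = 6 · 1 = 6
  d = 196: d(196) · 𝟙(588/196) = 9 · 1 = 9
  d = 294: d(294) · 𝟙(588/294) = 12 · 1 = 12
  d = 588: d(588) · 𝟙(588/588) = 18 · 1 = 18
Summing: (d * 𝟙)(588) = 1 + 2 + 2 + 3 + 4 + 2 + 6 + 4 + 4 + 6 + 8 + 3 + 12 + 6 + 6 + 9 + 12 + 18 = 108.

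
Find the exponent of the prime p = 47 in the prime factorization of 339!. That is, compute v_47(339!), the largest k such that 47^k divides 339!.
v_47(339!) = 7

Legendre's formula: v_p(n!) = Σ_{k ≥ 1} ⌊n / p^k⌋. For p = 47, n = 339, the terms are:
  ⌊339/47^1⌋ = ⌊339/47⌋ = 7
(the next term ⌊339/47^2⌋ = 0, terminating the sum). Summing: v_47(339!) = 7 = 7.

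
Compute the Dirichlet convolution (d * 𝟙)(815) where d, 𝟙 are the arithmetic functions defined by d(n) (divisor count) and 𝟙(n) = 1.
(d * 𝟙)(815) = 9

Divisors of 815: [1, 5, 163, 815]. For each d | 815:
  d = 1: d(1) · 𝟙(815/1) = 1 · 1 = 1
  d = 5: d(5) · 𝟙(815/5) = 2 · 1 = 2
  d = 163: d(163) · 𝟙(815/163) = 2 · 1 = 2
  d = 815: d(815) · 𝟙(815/815) = 4 · 1 = 4
Summing: (d * 𝟙)(815) = 1 + 2 + 2 + 4 = 9.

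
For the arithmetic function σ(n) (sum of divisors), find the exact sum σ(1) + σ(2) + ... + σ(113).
Σ_{n ≤ 113} σ(n) = 10513

Compute σ(n) for each 1 ≤ n ≤ 113: σ(1) = 1, σ(2) = 3, σ(3) = 4, σ(4) = 7, σ(5) = 6, σ(6) = 12, σ(7) = 8, σ(8) = 15, σ(9) = 13, σ(10) = 18, σ(11) = 12, σ(12) = 28, σ(13) = 14, σ(14) = 24, σ(15) = 24, σ(16) = 31, σ(17) = 18, σ(18) = 39, σ(19) = 20, σ(20) = 42, σ(21) = 32, σ(22) = 36, σ(23) = 24, σ(24) = 60, σ(25) = 31, σ(26) = 42, σ(27) = 40, σ(28) = 56, σ(29) = 30, σ(30) = 72, σ(31) = 32, σ(32) = 63, σ(33) = 48, σ(34) = 54, σ(35) = 48, σ(36) = 91, σ(37) = 38, σ(38) = 60, σ(39) = 56, σ(40) = 90, σ(41) = 42, σ(42) = 96, σ(43) = 44, σ(44) = 84, σ(45) = 78, σ(46) = 72, σ(47) = 48, σ(48) = 124, σ(49) = 57, σ(50) = 93, σ(51) = 72, σ(52) = 98, σ(53) = 54, σ(54) = 120, σ(55) = 72, σ(56) = 120, σ(57) = 80, σ(58) = 90, σ(59) = 60, σ(60) = 168, σ(61) = 62, σ(62) = 96, σ(63) = 104, σ(64) = 127, σ(65) = 84, σ(66) = 144, σ(67) = 68, σ(68) = 126, σ(69) = 96, σ(70) = 144, σ(71) = 72, σ(72) = 195, σ(73) = 74, σ(74) = 114, σ(75) = 124, σ(76) = 140, σ(77) = 96, σ(78) = 168, σ(79) = 80, σ(80) = 186, σ(81) = 121, σ(82) = 126, σ(83) = 84, σ(84) = 224, σ(85) = 108, σ(86) = 132, σ(87) = 120, σ(88) = 180, σ(89) = 90, σ(90) = 234, σ(91) = 112, σ(92) = 168, σ(93) = 128, σ(94) = 144, σ(95) = 120, σ(96) = 252, σ(97) = 98, σ(98) = 171, σ(99) = 156, σ(100) = 217, σ(101) = 102, σ(102) = 216, σ(103) = 104, σ(104) = 210, σ(105) = 192, σ(106) = 162, σ(107) = 108, σ(108) = 280, σ(109) = 110, σ(110) = 216, σ(111) = 152, σ(112) = 248, σ(113) = 114. Summing all 113 values: 10513. (Average order: Σ_{n ≤ x} σ(n) ~ (π²/12) x². For x = 113, (π²/12)·113² ≈ 10502.08.)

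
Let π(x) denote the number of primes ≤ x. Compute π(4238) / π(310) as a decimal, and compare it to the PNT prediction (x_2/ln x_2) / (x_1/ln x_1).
π(4238)/π(310) = 580/63 ≈ 9.2063;  PNT prediction ≈ 9.3901.

π(310) = 63 and π(4238) = 580, so π(4238)/π(310) ≈ 9.2063. The PNT-predicted ratio is (4238/ln(4238)) / (310/ln(310)) ≈ 9.3901. The two agree to within a few percent, as expected.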